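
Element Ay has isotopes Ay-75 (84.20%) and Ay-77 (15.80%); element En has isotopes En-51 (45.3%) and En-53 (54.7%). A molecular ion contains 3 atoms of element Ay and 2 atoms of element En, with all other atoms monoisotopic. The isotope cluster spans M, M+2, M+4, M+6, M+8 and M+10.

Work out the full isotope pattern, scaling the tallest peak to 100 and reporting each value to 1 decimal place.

Element Ay pattern (n=3): 0.59694769 : 0.33604894 : 0.06305906 : 0.00394431
Element En pattern (n=2): 0.205209 : 0.495582 : 0.299209
Convolve the two distributions (both contribute in 2-u steps):
  M: 0.59694769×0.205209 = 0.122499
  M+2: 0.59694769×0.495582 + 0.33604894×0.205209 = 0.364797
  M+4: 0.59694769×0.299209 + 0.33604894×0.495582 + 0.06305906×0.205209 = 0.358092
  M+6: 0.33604894×0.299209 + 0.06305906×0.495582 + 0.00394431×0.205209 = 0.132609
  M+8: 0.06305906×0.299209 + 0.00394431×0.495582 = 0.020823
  M+10: 0.00394431×0.299209 = 0.001180
Scale to base peak (0.364797) = 100: 33.6 : 100.0 : 98.2 : 36.4 : 5.7 : 0.3

33.6 : 100.0 : 98.2 : 36.4 : 5.7 : 0.3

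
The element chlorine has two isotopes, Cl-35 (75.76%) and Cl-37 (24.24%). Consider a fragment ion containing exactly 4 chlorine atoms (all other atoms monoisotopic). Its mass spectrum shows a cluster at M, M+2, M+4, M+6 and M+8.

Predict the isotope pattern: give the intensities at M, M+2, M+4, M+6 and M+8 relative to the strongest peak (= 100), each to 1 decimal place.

78.1 : 100.0 : 48.0 : 10.2 : 0.8

Expanding (0.7576 + 0.2424)^4:
P(M) = 0.7576^4 = 0.329428
P(M+2) = 4 × 0.7576^3 × 0.2424^1 = 0.421612
P(M+4) = 6 × 0.7576^2 × 0.2424^2 = 0.202347
P(M+6) = 4 × 0.7576^1 × 0.2424^3 = 0.043162
P(M+8) = 0.2424^4 = 0.003452
The M+2 peak is largest (0.421612); scaling to 100 gives 78.1 : 100.0 : 48.0 : 10.2 : 0.8.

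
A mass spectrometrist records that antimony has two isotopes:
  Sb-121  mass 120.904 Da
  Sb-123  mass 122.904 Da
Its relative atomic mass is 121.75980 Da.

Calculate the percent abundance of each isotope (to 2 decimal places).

Let x be the fractional abundance of Sb-121; then Sb-123 has abundance 1 − x.
120.904·x + 122.904·(1 − x) = 121.75980
(120.904 − 122.904)·x = 121.75980 − 122.904
x = -1.14420 / -2.000 = 0.57210 → 57.21% Sb-121, 42.79% Sb-123.

Sb-121: 57.21%, Sb-123: 42.79%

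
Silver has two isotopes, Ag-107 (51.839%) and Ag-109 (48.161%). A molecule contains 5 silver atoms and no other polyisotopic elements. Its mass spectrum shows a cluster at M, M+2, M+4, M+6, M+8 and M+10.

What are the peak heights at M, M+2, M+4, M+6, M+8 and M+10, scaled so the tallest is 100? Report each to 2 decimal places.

Each Ag atom is independently Ag-107 (p = 0.51839) or Ag-109 (q = 0.48161); the cluster is the binomial expansion (p + q)^5.
P(M) = 0.51839^5 = 0.037435
P(M+2) = 5 × 0.51839^4 × 0.48161^1 = 0.173897
P(M+4) = 10 × 0.51839^3 × 0.48161^2 = 0.323118
P(M+6) = 10 × 0.51839^2 × 0.48161^3 = 0.300192
P(M+8) = 5 × 0.51839^1 × 0.48161^4 = 0.139447
P(M+10) = 0.48161^5 = 0.025911
The M+4 peak is largest (0.323118); scaling to 100 gives 11.59 : 53.82 : 100.00 : 92.90 : 43.16 : 8.02.

11.59 : 53.82 : 100.00 : 92.90 : 43.16 : 8.02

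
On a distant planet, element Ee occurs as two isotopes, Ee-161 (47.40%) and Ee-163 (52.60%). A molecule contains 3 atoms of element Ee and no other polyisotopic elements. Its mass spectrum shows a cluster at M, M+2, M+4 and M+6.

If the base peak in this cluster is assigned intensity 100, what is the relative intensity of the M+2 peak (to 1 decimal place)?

Term probabilities: M 0.1065, M+2 0.3545, M+4 0.3934, M+6 0.1455. Base peak = M+4.
P(M+4) = C(3,2) × 0.4740^1 × 0.5260^2 = 3 × 0.4740 × 0.276676 = 0.393433 (base)
P(M+2) = C(3,1) × 0.4740^2 × 0.5260^1 = 3 × 0.224676 × 0.5260 = 0.354539
Relative intensity = 0.354539 / 0.393433 × 100 = 90.1

90.1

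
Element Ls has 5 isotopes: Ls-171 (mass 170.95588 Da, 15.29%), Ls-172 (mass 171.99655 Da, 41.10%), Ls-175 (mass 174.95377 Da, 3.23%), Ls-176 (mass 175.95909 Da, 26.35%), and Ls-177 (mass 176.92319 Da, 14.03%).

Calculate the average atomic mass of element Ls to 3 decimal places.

173.668 Da

The abundance-weighted mean is 0.1529 × 170.95588 + 0.4110 × 171.99655 + 0.0323 × 174.95377 + 0.2635 × 175.95909 + 0.1403 × 176.92319
= 26.139154 + 70.690582 + 5.651007 + 46.365220 + 24.822324 = 173.668287 Da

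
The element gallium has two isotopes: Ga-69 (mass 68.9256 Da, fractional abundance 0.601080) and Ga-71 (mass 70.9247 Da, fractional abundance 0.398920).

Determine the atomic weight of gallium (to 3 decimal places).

Ar = Σ fᵢ·mᵢ = 0.601080 × 68.9256 + 0.398920 × 70.9247
= 41.42980 + 28.29328 = 69.72308 Da

69.723 Da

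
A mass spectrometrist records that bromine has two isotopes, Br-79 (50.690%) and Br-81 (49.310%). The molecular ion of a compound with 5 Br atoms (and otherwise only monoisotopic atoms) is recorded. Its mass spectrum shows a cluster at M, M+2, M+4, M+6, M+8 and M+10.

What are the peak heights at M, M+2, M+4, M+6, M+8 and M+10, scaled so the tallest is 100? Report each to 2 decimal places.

The 5 Br atoms are independent, so intensities follow the terms of (0.50690 + 0.49310)^5.
P(M) = 0.50690^5 = 0.033467
P(M+2) = 5 × 0.50690^4 × 0.49310^1 = 0.162777
P(M+4) = 10 × 0.50690^3 × 0.49310^2 = 0.316692
P(M+6) = 10 × 0.50690^2 × 0.49310^3 = 0.308070
P(M+8) = 5 × 0.50690^1 × 0.49310^4 = 0.149842
P(M+10) = 0.49310^5 = 0.029152
The M+4 peak is largest (0.316692); scaling to 100 gives 10.57 : 51.40 : 100.00 : 97.28 : 47.31 : 9.21.

10.57 : 51.40 : 100.00 : 97.28 : 47.31 : 9.21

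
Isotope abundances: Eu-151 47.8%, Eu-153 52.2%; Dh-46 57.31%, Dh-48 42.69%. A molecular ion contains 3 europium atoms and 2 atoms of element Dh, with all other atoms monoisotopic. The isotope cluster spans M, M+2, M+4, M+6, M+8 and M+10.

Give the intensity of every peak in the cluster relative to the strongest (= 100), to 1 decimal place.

Europium pattern (n=3): 0.10921535 : 0.35780594 : 0.39074206 : 0.14223665
Element Dh pattern (n=2): 0.32844361 : 0.48931278 : 0.18224361
Convolve the two distributions (both contribute in 2-u steps):
  M: 0.10921535×0.32844361 = 0.035871
  M+2: 0.10921535×0.48931278 + 0.35780594×0.32844361 = 0.170960
  M+4: 0.10921535×0.18224361 + 0.35780594×0.48931278 + 0.39074206×0.32844361 = 0.323320
  M+6: 0.35780594×0.18224361 + 0.39074206×0.48931278 + 0.14223665×0.32844361 = 0.303120
  M+8: 0.39074206×0.18224361 + 0.14223665×0.48931278 = 0.140808
  M+10: 0.14223665×0.18224361 = 0.025922
Scale to base peak (0.323320) = 100: 11.1 : 52.9 : 100.0 : 93.8 : 43.6 : 8.0

11.1 : 52.9 : 100.0 : 93.8 : 43.6 : 8.0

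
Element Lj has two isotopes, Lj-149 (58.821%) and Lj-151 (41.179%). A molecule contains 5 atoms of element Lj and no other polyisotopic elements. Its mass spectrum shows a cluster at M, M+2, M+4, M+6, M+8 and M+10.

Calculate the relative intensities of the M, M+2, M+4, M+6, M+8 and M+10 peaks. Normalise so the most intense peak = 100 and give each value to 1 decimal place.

Expanding (0.58821 + 0.41179)^5:
P(M) = 0.58821^5 = 0.070414
P(M+2) = 5 × 0.58821^4 × 0.41179^1 = 0.246476
P(M+4) = 10 × 0.58821^3 × 0.41179^2 = 0.345103
P(M+6) = 10 × 0.58821^2 × 0.41179^3 = 0.241597
P(M+8) = 5 × 0.58821^1 × 0.41179^4 = 0.084568
P(M+10) = 0.41179^5 = 0.011841
The M+4 peak is largest (0.345103); scaling to 100 gives 20.4 : 71.4 : 100.0 : 70.0 : 24.5 : 3.4.

20.4 : 71.4 : 100.0 : 70.0 : 24.5 : 3.4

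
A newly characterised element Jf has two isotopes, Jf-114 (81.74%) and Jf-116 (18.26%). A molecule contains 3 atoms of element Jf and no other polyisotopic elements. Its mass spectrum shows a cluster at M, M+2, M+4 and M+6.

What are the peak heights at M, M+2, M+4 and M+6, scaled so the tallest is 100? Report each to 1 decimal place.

100.0 : 67.0 : 15.0 : 1.1

The 3 Jf atoms are independent, so intensities follow the terms of (0.8174 + 0.1826)^3.
P(M) = 0.8174^3 = 0.546140
P(M+2) = 3 × 0.8174^2 × 0.1826^1 = 0.366009
P(M+4) = 3 × 0.8174^1 × 0.1826^2 = 0.081763
P(M+6) = 0.1826^3 = 0.006088
The M peak is largest (0.546140); scaling to 100 gives 100.0 : 67.0 : 15.0 : 1.1.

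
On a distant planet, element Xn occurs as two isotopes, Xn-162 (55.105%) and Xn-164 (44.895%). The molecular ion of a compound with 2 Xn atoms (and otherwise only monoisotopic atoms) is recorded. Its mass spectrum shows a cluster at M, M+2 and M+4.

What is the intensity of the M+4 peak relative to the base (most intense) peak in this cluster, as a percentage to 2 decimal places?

40.74%

(0.55105 + 0.44895)^2 gives M 0.3037, M+2 0.4948, M+4 0.2016; the largest is M+2.
P(M+2) = C(2,1) × 0.55105^1 × 0.44895^1 = 2 × 0.55105 × 0.44895 = 0.494788 (base)
P(M+4) = C(2,2) × 0.55105^0 × 0.44895^2 = 1 × 1.0000 × 0.2015561 = 0.201556
Relative intensity = 0.201556 / 0.494788 × 100 = 40.74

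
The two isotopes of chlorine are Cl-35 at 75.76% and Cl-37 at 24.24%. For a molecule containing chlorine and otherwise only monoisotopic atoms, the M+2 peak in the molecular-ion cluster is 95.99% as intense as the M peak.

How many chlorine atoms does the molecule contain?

For n independent Cl atoms, I(M+2)/I(M) = n · (abundance Cl-37) / (abundance Cl-35) = n · 0.2424/0.7576.
n = 0.9599 × 0.7576/0.2424 = 3.00 ≈ 3

3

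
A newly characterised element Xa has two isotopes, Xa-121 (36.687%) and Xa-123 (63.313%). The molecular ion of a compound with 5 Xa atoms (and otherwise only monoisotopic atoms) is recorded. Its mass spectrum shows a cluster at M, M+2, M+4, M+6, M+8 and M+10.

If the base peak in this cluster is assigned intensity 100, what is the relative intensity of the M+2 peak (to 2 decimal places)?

(0.36687 + 0.63313)^5 gives M 0.0066, M+2 0.0573, M+4 0.1979, M+6 0.3416, M+8 0.2947, M+10 0.1017; the largest is M+6.
P(M+6) = C(5,3) × 0.36687^2 × 0.63313^3 = 10 × 0.1345936 × 0.25379244 = 0.341588 (base)
P(M+2) = C(5,1) × 0.36687^4 × 0.63313^1 = 5 × 0.01811544 × 0.63313 = 0.057347
Relative intensity = 0.057347 / 0.341588 × 100 = 16.79

16.79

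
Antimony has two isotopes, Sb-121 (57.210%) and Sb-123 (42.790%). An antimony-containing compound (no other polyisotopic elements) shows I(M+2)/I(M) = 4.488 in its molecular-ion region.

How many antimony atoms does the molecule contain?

For n independent Sb atoms, I(M+2)/I(M) = n · (abundance Sb-123) / (abundance Sb-121) = n · 0.42790/0.57210.
n = 4.488 × 0.57210/0.42790 = 6.00 ≈ 6

6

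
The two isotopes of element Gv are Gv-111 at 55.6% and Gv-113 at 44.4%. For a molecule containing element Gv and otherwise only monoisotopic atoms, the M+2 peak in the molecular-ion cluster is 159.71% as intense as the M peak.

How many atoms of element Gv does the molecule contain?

2

With n Gv atoms, P(M+2)/P(M) = C(n,1)·p^(n−1)q / p^n = n·q/p = n · 0.444/0.556.
n = 1.5971 × 0.556/0.444 = 2.00 ≈ 2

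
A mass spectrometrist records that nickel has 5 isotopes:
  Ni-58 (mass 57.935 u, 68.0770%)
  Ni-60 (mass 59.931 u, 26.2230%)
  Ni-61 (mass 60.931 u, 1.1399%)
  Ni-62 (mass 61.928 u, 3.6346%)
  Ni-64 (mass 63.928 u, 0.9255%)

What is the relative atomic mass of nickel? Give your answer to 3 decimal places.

Average mass = Σ (abundance × isotope mass) = 0.680770 × 57.935 + 0.262230 × 59.931 + 0.011399 × 60.931 + 0.036346 × 61.928 + 0.009255 × 63.928
= 39.4404 + 15.7157 + 0.6946 + 2.2508 + 0.5917 = 58.6932 u

58.693 u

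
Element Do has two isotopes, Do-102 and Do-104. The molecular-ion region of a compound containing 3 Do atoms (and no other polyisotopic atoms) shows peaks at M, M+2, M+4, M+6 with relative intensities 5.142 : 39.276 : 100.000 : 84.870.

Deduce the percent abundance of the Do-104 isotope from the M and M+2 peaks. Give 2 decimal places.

71.80%

If p is the fraction of Do that is Do-102, then I(M+2)/I(M) = [C(3,1)·p^2·(1−p)] / p^3 = 3·(1−p)/p = 39.276/5.142 = 7.6383
(1−p)/p = 7.6383/3 = 2.5461  ⇒  p = 1/(1 + 2.5461) = 0.2820
Do-102: 28.20%, Do-104: 71.80%.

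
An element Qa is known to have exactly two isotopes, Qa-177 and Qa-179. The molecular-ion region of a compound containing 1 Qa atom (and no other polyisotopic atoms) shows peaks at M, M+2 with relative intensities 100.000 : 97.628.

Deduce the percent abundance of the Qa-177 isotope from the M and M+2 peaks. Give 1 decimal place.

50.6%

Write p for the Qa-177 fraction. I(M+2)/I(M) = [C(1,1)·p^0·(1−p)] / p^1 = 1·(1−p)/p = 97.628/100.000 = 0.9763
(1−p)/p = 0.9763/1 = 0.9763  ⇒  p = 1/(1 + 0.9763) = 0.5060
Qa-177: 50.6%, Qa-179: 49.4%.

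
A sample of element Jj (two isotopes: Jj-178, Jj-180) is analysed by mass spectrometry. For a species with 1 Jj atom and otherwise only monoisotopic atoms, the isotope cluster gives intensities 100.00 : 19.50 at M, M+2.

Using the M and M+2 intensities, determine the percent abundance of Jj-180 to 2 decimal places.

16.32%

Write p for the Jj-178 fraction. I(M+2)/I(M) = [C(1,1)·p^0·(1−p)] / p^1 = 1·(1−p)/p = 19.50/100.00 = 0.1950
(1−p)/p = 0.1950/1 = 0.1950  ⇒  p = 1/(1 + 0.1950) = 0.8368
Jj-178: 83.68%, Jj-180: 16.32%.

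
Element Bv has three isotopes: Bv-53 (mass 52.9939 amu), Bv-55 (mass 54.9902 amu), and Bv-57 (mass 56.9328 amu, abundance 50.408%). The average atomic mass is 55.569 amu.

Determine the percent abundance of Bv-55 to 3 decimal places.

29.534%

The remaining 49.592% is split between Bv-53 (fraction x) and Bv-55 (fraction 0.49592 − x).
Substituting: 52.9939x + 54.9902(0.49592 − x) = 26.870314176
(52.9939 − 54.9902)x = -0.400425808  ⇒  x = 0.20058, y = 0.29534
Bv-53: 20.058%, Bv-55: 29.534%.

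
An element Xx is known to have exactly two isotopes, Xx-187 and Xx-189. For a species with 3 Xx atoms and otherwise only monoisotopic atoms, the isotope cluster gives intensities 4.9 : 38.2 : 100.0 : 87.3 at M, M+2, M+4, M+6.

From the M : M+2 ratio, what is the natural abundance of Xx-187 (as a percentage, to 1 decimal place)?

If p is the fraction of Xx that is Xx-187, then I(M+2)/I(M) = [C(3,1)·p^2·(1−p)] / p^3 = 3·(1−p)/p = 38.2/4.9 = 7.7959
(1−p)/p = 7.7959/3 = 2.5986  ⇒  p = 1/(1 + 2.5986) = 0.2779
Xx-187: 27.8%, Xx-189: 72.2%.

27.8%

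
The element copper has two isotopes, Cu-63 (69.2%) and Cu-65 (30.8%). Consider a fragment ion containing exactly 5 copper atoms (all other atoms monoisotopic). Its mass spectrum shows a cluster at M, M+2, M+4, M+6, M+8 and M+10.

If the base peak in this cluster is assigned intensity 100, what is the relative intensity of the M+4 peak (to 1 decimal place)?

89.0

Term probabilities: M 0.1587, M+2 0.3531, M+4 0.3144, M+6 0.1399, M+8 0.0311, M+10 0.0028. Base peak = M+2.
P(M+2) = C(5,1) × 0.692^4 × 0.308^1 = 5 × 0.22931073 × 0.3080 = 0.353139 (base)
P(M+4) = C(5,2) × 0.692^3 × 0.308^2 = 10 × 0.33137389 × 0.094864 = 0.314355
Relative intensity = 0.314355 / 0.353139 × 100 = 89.0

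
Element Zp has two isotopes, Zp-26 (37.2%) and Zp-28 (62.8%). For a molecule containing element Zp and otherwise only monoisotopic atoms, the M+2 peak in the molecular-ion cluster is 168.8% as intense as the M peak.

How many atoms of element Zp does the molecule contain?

The M+2/M ratio from n Zp atoms is n · q/p = n · 0.628/0.372.
n = 1.688 × 0.372/0.628 = 1.00 ≈ 1

1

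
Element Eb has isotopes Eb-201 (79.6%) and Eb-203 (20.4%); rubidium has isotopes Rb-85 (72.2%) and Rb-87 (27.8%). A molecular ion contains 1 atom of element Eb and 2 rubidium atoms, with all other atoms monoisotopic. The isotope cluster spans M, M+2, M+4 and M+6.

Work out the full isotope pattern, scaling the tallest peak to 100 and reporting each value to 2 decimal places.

97.43 : 100.00 : 33.67 : 3.70

Element Eb pattern (n=1): 0.7960 : 0.2040
Rubidium pattern (n=2): 0.521284 : 0.401432 : 0.077284
Convolve the two distributions (both contribute in 2-u steps):
  M: 0.7960×0.521284 = 0.414942
  M+2: 0.7960×0.401432 + 0.2040×0.521284 = 0.425882
  M+4: 0.7960×0.077284 + 0.2040×0.401432 = 0.143410
  M+6: 0.2040×0.077284 = 0.015766
Scale to base peak (0.425882) = 100: 97.43 : 100.00 : 33.67 : 3.70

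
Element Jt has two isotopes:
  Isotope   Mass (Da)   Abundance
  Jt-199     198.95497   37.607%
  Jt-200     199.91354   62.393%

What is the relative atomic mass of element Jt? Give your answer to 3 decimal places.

199.553 Da

Weight each isotope mass by its fractional abundance: 0.37607 × 198.95497 + 0.62393 × 199.91354
= 74.820996 + 124.732055 = 199.553051 Da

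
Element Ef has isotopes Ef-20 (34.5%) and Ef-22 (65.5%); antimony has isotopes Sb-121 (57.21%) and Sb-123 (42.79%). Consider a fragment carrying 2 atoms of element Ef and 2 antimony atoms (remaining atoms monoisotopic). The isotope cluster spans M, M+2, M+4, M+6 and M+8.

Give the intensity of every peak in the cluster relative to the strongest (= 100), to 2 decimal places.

Element Ef pattern (n=2): 0.119025 : 0.45195 : 0.429025
Antimony pattern (n=2): 0.32729841 : 0.48960318 : 0.18309841
Convolve the two distributions (both contribute in 2-u steps):
  M: 0.119025×0.32729841 = 0.038957
  M+2: 0.119025×0.48960318 + 0.45195×0.32729841 = 0.206198
  M+4: 0.119025×0.18309841 + 0.45195×0.48960318 + 0.429025×0.32729841 = 0.383489
  M+6: 0.45195×0.18309841 + 0.429025×0.48960318 = 0.292803
  M+8: 0.429025×0.18309841 = 0.078554
Scale to base peak (0.383489) = 100: 10.16 : 53.77 : 100.00 : 76.35 : 20.48

10.16 : 53.77 : 100.00 : 76.35 : 20.48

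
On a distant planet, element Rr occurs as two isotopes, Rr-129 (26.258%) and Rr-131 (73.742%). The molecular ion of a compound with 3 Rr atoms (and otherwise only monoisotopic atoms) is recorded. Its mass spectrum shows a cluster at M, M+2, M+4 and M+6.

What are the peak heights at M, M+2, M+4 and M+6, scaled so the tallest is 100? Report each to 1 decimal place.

The 3 Rr atoms are independent, so intensities follow the terms of (0.26258 + 0.73742)^3.
P(M) = 0.26258^3 = 0.018104
P(M+2) = 3 × 0.26258^2 × 0.73742^1 = 0.152531
P(M+4) = 3 × 0.26258^1 × 0.73742^2 = 0.428364
P(M+6) = 0.73742^3 = 0.401000
The M+4 peak is largest (0.428364); scaling to 100 gives 4.2 : 35.6 : 100.0 : 93.6.

4.2 : 35.6 : 100.0 : 93.6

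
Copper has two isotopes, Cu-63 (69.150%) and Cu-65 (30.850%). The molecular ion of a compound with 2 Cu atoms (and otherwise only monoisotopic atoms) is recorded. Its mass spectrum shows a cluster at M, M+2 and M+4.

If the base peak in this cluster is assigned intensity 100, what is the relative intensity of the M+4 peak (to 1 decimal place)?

Binomial terms of (0.69150 + 0.30850)^2: M 0.4782, M+2 0.4267, M+4 0.0952 → M is the base peak.
P(M) = C(2,0) × 0.69150^2 × 0.30850^0 = 1 × 0.47817225 × 1.0000 = 0.478172 (base)
P(M+4) = C(2,2) × 0.69150^0 × 0.30850^2 = 1 × 1.0000 × 0.09517225 = 0.095172
Relative intensity = 0.095172 / 0.478172 × 100 = 19.9

19.9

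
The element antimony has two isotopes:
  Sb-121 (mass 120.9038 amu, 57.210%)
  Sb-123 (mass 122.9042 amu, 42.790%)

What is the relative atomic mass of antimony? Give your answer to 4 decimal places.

121.7598 amu

Ar = Σ fᵢ·mᵢ = 0.57210 × 120.9038 + 0.42790 × 122.9042
= 69.16906 + 52.59071 = 121.75977 amu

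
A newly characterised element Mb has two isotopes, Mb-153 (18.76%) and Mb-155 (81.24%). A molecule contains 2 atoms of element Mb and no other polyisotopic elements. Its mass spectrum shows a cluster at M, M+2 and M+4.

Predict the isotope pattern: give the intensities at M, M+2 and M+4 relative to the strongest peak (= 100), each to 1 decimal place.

Each Mb atom is independently Mb-153 (p = 0.1876) or Mb-155 (q = 0.8124); the cluster is the binomial expansion (p + q)^2.
P(M) = 0.1876^2 = 0.035194
P(M+2) = 2 × 0.1876^1 × 0.8124^1 = 0.304812
P(M+4) = 0.8124^2 = 0.659994
The M+4 peak is largest (0.659994); scaling to 100 gives 5.3 : 46.2 : 100.0.

5.3 : 46.2 : 100.0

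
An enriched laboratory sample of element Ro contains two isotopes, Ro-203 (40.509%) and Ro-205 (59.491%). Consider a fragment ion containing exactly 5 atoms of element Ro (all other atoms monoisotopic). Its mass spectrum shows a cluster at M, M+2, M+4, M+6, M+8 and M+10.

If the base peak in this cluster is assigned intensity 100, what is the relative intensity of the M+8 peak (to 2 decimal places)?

73.43

(0.40509 + 0.59491)^5 gives M 0.0109, M+2 0.0801, M+4 0.2353, M+6 0.3455, M+8 0.2537, M+10 0.0745; the largest is M+6.
P(M+6) = C(5,3) × 0.40509^2 × 0.59491^3 = 10 × 0.16409791 × 0.2105493 = 0.345507 (base)
P(M+8) = C(5,4) × 0.40509^1 × 0.59491^4 = 5 × 0.40509 × 0.12525789 = 0.253704
Relative intensity = 0.253704 / 0.345507 × 100 = 73.43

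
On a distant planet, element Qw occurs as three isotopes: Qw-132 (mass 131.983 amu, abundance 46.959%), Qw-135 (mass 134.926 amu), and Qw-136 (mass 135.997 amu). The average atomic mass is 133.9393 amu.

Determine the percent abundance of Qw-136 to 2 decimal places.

36.91%

Let x and y be the fractions of Qw-135 and Qw-136. Then x + y = 1 − 0.46959 = 0.53041 and 134.926x + 135.997y = 133.9393 − 0.46959×131.983 = 71.96140303.
Substituting: 134.926x + 135.997(0.53041 − x) = 71.96140303
(134.926 − 135.997)x = -0.17276574  ⇒  x = 0.16131, y = 0.36910
Qw-135: 16.13%, Qw-136: 36.91%.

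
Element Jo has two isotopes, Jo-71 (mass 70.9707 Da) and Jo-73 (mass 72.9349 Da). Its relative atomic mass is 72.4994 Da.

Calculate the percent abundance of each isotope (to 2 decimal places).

Writing the weighted mean with unknown fraction x of Jo-71:
70.9707·x + 72.9349·(1 − x) = 72.4994
(70.9707 − 72.9349)·x = 72.4994 − 72.9349
x = -0.4355 / -1.9642 = 0.22172 → 22.17% Jo-71, 77.83% Jo-73.

Jo-71: 22.17%, Jo-73: 77.83%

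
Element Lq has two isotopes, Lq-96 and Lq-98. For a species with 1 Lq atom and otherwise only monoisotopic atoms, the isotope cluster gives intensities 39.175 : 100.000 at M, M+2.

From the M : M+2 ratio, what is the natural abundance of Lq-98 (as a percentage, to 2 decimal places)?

If p is the fraction of Lq that is Lq-96, then I(M+2)/I(M) = [C(1,1)·p^0·(1−p)] / p^1 = 1·(1−p)/p = 100.000/39.175 = 2.5526
(1−p)/p = 2.5526/1 = 2.5526  ⇒  p = 1/(1 + 2.5526) = 0.2815
Lq-96: 28.15%, Lq-98: 71.85%.

71.85%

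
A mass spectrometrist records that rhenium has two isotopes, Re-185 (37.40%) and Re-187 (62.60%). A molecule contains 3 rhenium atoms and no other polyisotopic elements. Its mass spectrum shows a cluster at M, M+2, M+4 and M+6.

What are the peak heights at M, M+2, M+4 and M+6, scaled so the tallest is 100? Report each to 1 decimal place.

11.9 : 59.7 : 100.0 : 55.8

Each Re atom is independently Re-185 (p = 0.3740) or Re-187 (q = 0.6260); the cluster is the binomial expansion (p + q)^3.
P(M) = 0.3740^3 = 0.052314
P(M+2) = 3 × 0.3740^2 × 0.6260^1 = 0.262687
P(M+4) = 3 × 0.3740^1 × 0.6260^2 = 0.439685
P(M+6) = 0.6260^3 = 0.245314
The M+4 peak is largest (0.439685); scaling to 100 gives 11.9 : 59.7 : 100.0 : 55.8.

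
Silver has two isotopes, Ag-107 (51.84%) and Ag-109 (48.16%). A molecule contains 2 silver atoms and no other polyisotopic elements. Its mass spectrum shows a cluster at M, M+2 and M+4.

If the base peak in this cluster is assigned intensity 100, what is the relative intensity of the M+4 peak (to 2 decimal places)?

Binomial terms of (0.5184 + 0.4816)^2: M 0.2687, M+2 0.4993, M+4 0.2319 → M+2 is the base peak.
P(M+2) = C(2,1) × 0.5184^1 × 0.4816^1 = 2 × 0.5184 × 0.4816 = 0.499323 (base)
P(M+4) = C(2,2) × 0.5184^0 × 0.4816^2 = 1 × 1.0000 × 0.23193856 = 0.231939
Relative intensity = 0.231939 / 0.499323 × 100 = 46.45

46.45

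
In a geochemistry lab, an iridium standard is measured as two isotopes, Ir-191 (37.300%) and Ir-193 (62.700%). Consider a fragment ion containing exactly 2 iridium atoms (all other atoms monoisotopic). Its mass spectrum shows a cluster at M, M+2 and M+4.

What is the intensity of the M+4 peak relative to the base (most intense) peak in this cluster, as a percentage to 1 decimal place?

84.0%

(0.37300 + 0.62700)^2 gives M 0.1391, M+2 0.4677, M+4 0.3931; the largest is M+2.
P(M+2) = C(2,1) × 0.37300^1 × 0.62700^1 = 2 × 0.3730 × 0.6270 = 0.467742 (base)
P(M+4) = C(2,2) × 0.37300^0 × 0.62700^2 = 1 × 1.0000 × 0.393129 = 0.393129
Relative intensity = 0.393129 / 0.467742 × 100 = 84.0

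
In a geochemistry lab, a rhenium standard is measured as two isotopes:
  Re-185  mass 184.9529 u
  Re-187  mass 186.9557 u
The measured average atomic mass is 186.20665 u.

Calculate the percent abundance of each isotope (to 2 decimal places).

Re-185: 37.40%, Re-187: 62.60%

Let x be the fractional abundance of Re-185; then Re-187 has abundance 1 − x.
184.9529·x + 186.9557·(1 − x) = 186.20665
(184.9529 − 186.9557)·x = 186.20665 − 186.9557
x = -0.74905 / -2.0028 = 0.37400 → 37.40% Re-185, 62.60% Re-187.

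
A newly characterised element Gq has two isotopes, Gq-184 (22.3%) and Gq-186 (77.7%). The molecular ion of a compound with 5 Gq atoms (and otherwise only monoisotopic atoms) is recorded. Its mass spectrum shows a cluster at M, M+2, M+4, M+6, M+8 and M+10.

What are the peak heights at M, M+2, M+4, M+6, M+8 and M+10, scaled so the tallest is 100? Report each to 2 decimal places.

Each Gq atom is independently Gq-184 (p = 0.223) or Gq-186 (q = 0.777); the cluster is the binomial expansion (p + q)^5.
P(M) = 0.223^5 = 0.000551
P(M+2) = 5 × 0.223^4 × 0.777^1 = 0.009608
P(M+4) = 10 × 0.223^3 × 0.777^2 = 0.066951
P(M+6) = 10 × 0.223^2 × 0.777^3 = 0.233277
P(M+8) = 5 × 0.223^1 × 0.777^4 = 0.406405
P(M+10) = 0.777^5 = 0.283208
The M+8 peak is largest (0.406405); scaling to 100 gives 0.14 : 2.36 : 16.47 : 57.40 : 100.00 : 69.69.

0.14 : 2.36 : 16.47 : 57.40 : 100.00 : 69.69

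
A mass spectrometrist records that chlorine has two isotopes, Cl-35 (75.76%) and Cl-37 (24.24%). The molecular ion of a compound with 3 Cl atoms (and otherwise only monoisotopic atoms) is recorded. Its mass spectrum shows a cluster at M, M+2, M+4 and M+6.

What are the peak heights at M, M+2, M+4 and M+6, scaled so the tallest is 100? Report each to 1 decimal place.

100.0 : 96.0 : 30.7 : 3.3

Each Cl atom is independently Cl-35 (p = 0.7576) or Cl-37 (q = 0.2424); the cluster is the binomial expansion (p + q)^3.
P(M) = 0.7576^3 = 0.434830
P(M+2) = 3 × 0.7576^2 × 0.2424^1 = 0.417382
P(M+4) = 3 × 0.7576^1 × 0.2424^2 = 0.133545
P(M+6) = 0.2424^3 = 0.014243
The M peak is largest (0.434830); scaling to 100 gives 100.0 : 96.0 : 30.7 : 3.3.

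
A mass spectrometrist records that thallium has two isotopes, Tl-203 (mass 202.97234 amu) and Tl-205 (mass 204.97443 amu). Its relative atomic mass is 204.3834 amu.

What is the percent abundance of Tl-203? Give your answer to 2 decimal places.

Let x be the fractional abundance of Tl-203; then Tl-205 has abundance 1 − x.
202.97234·x + 204.97443·(1 − x) = 204.3834
(202.97234 − 204.97443)·x = 204.3834 − 204.97443
x = -0.59103 / -2.00209 = 0.29521 → 29.52% Tl-203, 70.48% Tl-205.

29.52%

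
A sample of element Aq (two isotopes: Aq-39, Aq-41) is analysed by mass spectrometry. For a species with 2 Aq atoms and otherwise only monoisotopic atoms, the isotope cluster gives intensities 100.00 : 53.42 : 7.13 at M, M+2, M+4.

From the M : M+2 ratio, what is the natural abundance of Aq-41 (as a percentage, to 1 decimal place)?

21.1%

If p is the fraction of Aq that is Aq-39, then I(M+2)/I(M) = [C(2,1)·p^1·(1−p)] / p^2 = 2·(1−p)/p = 53.42/100.00 = 0.5342
(1−p)/p = 0.5342/2 = 0.2671  ⇒  p = 1/(1 + 0.2671) = 0.7892
Aq-39: 78.9%, Aq-41: 21.1%.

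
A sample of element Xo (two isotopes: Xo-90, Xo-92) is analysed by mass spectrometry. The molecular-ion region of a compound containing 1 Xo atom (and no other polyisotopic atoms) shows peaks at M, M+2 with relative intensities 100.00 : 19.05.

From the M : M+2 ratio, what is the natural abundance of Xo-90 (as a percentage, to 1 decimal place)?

Let p = fractional abundance of Xo-90. I(M+2)/I(M) = [C(1,1)·p^0·(1−p)] / p^1 = 1·(1−p)/p = 19.05/100.00 = 0.1905
(1−p)/p = 0.1905/1 = 0.1905  ⇒  p = 1/(1 + 0.1905) = 0.8400
Xo-90: 84.0%, Xo-92: 16.0%.

84.0%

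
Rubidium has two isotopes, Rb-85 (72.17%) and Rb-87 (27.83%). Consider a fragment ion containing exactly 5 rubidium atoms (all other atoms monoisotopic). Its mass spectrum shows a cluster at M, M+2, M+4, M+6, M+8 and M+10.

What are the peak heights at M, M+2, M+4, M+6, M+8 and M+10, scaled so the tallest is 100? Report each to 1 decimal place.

51.9 : 100.0 : 77.1 : 29.7 : 5.7 : 0.4

The 5 Rb atoms are independent, so intensities follow the terms of (0.7217 + 0.2783)^5.
P(M) = 0.7217^5 = 0.195787
P(M+2) = 5 × 0.7217^4 × 0.2783^1 = 0.377494
P(M+4) = 10 × 0.7217^3 × 0.2783^2 = 0.291136
P(M+6) = 10 × 0.7217^2 × 0.2783^3 = 0.112267
P(M+8) = 5 × 0.7217^1 × 0.2783^4 = 0.021646
P(M+10) = 0.2783^5 = 0.001669
The M+2 peak is largest (0.377494); scaling to 100 gives 51.9 : 100.0 : 77.1 : 29.7 : 5.7 : 0.4.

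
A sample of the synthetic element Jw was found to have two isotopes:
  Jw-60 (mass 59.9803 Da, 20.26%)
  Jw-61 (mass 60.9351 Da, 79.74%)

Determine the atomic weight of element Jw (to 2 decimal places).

The abundance-weighted mean is 0.2026 × 59.9803 + 0.7974 × 60.9351
= 12.15201 + 48.58965 = 60.74166 Da

60.74 Da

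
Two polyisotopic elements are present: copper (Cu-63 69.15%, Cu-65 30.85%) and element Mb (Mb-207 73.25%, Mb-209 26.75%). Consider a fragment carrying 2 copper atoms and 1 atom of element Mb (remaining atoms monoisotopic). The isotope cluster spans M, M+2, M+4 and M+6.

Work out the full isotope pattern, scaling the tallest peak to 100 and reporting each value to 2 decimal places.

79.53 : 100.00 : 41.74 : 5.78

Copper pattern (n=2): 0.47817225 : 0.4266555 : 0.09517225
Element Mb pattern (n=1): 0.7325 : 0.2675
Convolve the two distributions (both contribute in 2-u steps):
  M: 0.47817225×0.7325 = 0.350261
  M+2: 0.47817225×0.2675 + 0.4266555×0.7325 = 0.440436
  M+4: 0.4266555×0.2675 + 0.09517225×0.7325 = 0.183844
  M+6: 0.09517225×0.2675 = 0.025459
Scale to base peak (0.440436) = 100: 79.53 : 100.00 : 41.74 : 5.78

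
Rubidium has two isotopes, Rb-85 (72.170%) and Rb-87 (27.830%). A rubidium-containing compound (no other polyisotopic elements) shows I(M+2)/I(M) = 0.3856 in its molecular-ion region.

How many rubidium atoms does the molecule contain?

1

The M+2/M ratio from n Rb atoms is n · q/p = n · 0.27830/0.72170.
n = 0.3856 × 0.72170/0.27830 = 1.00 ≈ 1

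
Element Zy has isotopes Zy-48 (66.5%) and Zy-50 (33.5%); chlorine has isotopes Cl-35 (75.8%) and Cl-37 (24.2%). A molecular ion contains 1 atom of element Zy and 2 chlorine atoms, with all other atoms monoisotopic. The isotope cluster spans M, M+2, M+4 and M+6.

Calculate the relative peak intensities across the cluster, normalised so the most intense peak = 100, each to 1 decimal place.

87.5 : 100.0 : 37.1 : 4.5

Element Zy pattern (n=1): 0.6650 : 0.3350
Chlorine pattern (n=2): 0.574564 : 0.366872 : 0.058564
Convolve the two distributions (both contribute in 2-u steps):
  M: 0.6650×0.574564 = 0.382085
  M+2: 0.6650×0.366872 + 0.3350×0.574564 = 0.436449
  M+4: 0.6650×0.058564 + 0.3350×0.366872 = 0.161847
  M+6: 0.3350×0.058564 = 0.019619
Scale to base peak (0.436449) = 100: 87.5 : 100.0 : 37.1 : 4.5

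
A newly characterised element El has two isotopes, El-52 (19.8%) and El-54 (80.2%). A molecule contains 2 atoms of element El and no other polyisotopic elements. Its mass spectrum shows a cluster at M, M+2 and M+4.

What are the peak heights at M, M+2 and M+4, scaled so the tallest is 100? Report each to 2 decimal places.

6.10 : 49.38 : 100.00

Each El atom is independently El-52 (p = 0.198) or El-54 (q = 0.802); the cluster is the binomial expansion (p + q)^2.
P(M) = 0.198^2 = 0.039204
P(M+2) = 2 × 0.198^1 × 0.802^1 = 0.317592
P(M+4) = 0.802^2 = 0.643204
The M+4 peak is largest (0.643204); scaling to 100 gives 6.10 : 49.38 : 100.00.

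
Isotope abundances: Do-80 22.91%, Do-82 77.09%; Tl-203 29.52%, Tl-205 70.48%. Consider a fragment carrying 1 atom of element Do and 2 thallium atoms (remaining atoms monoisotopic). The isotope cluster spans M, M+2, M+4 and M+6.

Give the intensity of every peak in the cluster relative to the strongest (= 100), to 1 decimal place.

4.6 : 37.4 : 100.0 : 88.1

Element Do pattern (n=1): 0.2291 : 0.7709
Thallium pattern (n=2): 0.08714304 : 0.41611392 : 0.49674304
Convolve the two distributions (both contribute in 2-u steps):
  M: 0.2291×0.08714304 = 0.019964
  M+2: 0.2291×0.41611392 + 0.7709×0.08714304 = 0.162510
  M+4: 0.2291×0.49674304 + 0.7709×0.41611392 = 0.434586
  M+6: 0.7709×0.49674304 = 0.382939
Scale to base peak (0.434586) = 100: 4.6 : 37.4 : 100.0 : 88.1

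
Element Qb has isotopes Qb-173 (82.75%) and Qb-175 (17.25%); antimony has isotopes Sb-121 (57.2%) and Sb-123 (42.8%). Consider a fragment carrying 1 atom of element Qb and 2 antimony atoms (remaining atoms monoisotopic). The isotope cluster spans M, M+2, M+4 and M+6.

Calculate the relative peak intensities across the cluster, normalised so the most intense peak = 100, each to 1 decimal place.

58.7 : 100.0 : 51.1 : 6.8

Element Qb pattern (n=1): 0.8275 : 0.1725
Antimony pattern (n=2): 0.327184 : 0.489632 : 0.183184
Convolve the two distributions (both contribute in 2-u steps):
  M: 0.8275×0.327184 = 0.270745
  M+2: 0.8275×0.489632 + 0.1725×0.327184 = 0.461610
  M+4: 0.8275×0.183184 + 0.1725×0.489632 = 0.236046
  M+6: 0.1725×0.183184 = 0.031599
Scale to base peak (0.461610) = 100: 58.7 : 100.0 : 51.1 : 6.8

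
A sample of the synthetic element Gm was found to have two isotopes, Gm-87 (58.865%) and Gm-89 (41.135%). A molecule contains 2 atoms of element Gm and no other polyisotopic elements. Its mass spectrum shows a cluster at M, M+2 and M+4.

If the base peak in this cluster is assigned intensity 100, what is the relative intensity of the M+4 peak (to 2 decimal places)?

34.94

(0.58865 + 0.41135)^2 gives M 0.3465, M+2 0.4843, M+4 0.1692; the largest is M+2.
P(M+2) = C(2,1) × 0.58865^1 × 0.41135^1 = 2 × 0.58865 × 0.41135 = 0.484282 (base)
P(M+4) = C(2,2) × 0.58865^0 × 0.41135^2 = 1 × 1.0000 × 0.16920882 = 0.169209
Relative intensity = 0.169209 / 0.484282 × 100 = 34.94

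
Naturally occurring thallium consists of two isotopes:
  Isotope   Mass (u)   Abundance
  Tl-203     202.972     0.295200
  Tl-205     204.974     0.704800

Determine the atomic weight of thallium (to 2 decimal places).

204.38 u

The abundance-weighted mean is 0.295200 × 202.972 + 0.704800 × 204.974
= 59.9173 + 144.4657 = 204.3830 u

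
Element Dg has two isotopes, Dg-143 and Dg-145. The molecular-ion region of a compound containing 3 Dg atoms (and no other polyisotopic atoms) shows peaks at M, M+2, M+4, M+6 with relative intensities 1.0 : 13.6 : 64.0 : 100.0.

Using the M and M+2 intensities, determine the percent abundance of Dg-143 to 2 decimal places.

Let p = fractional abundance of Dg-143. I(M+2)/I(M) = [C(3,1)·p^2·(1−p)] / p^3 = 3·(1−p)/p = 13.6/1.0 = 13.6000
(1−p)/p = 13.6000/3 = 4.5333  ⇒  p = 1/(1 + 4.5333) = 0.1807
Dg-143: 18.07%, Dg-145: 81.93%.

18.07%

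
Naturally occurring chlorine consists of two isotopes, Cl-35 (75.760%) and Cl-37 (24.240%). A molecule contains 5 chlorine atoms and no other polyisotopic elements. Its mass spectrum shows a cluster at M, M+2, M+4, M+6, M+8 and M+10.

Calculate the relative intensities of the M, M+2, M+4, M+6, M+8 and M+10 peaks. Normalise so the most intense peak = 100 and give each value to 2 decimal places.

Expanding (0.75760 + 0.24240)^5:
P(M) = 0.75760^5 = 0.249574
P(M+2) = 5 × 0.75760^4 × 0.24240^1 = 0.399266
P(M+4) = 10 × 0.75760^3 × 0.24240^2 = 0.255497
P(M+6) = 10 × 0.75760^2 × 0.24240^3 = 0.081748
P(M+8) = 5 × 0.75760^1 × 0.24240^4 = 0.013078
P(M+10) = 0.24240^5 = 0.000837
The M+2 peak is largest (0.399266); scaling to 100 gives 62.51 : 100.00 : 63.99 : 20.47 : 3.28 : 0.21.

62.51 : 100.00 : 63.99 : 20.47 : 3.28 : 0.21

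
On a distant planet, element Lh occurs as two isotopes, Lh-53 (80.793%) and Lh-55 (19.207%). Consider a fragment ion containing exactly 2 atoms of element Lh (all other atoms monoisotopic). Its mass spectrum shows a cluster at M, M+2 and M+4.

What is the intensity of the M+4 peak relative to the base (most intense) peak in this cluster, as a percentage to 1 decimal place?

5.7%

(0.80793 + 0.19207)^2 gives M 0.6528, M+2 0.3104, M+4 0.0369; the largest is M.
P(M) = C(2,0) × 0.80793^2 × 0.19207^0 = 1 × 0.65275088 × 1.0000 = 0.652751 (base)
P(M+4) = C(2,2) × 0.80793^0 × 0.19207^2 = 1 × 1.0000 × 0.03689088 = 0.036891
Relative intensity = 0.036891 / 0.652751 × 100 = 5.7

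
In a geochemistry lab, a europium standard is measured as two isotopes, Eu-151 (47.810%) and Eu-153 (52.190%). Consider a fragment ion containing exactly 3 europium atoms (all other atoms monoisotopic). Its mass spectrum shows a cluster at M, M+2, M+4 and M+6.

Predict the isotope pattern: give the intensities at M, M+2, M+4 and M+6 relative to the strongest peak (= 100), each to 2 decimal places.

27.97 : 91.61 : 100.00 : 36.39

The 3 Eu atoms are independent, so intensities follow the terms of (0.47810 + 0.52190)^3.
P(M) = 0.47810^3 = 0.109284
P(M+2) = 3 × 0.47810^2 × 0.52190^1 = 0.357887
P(M+4) = 3 × 0.47810^1 × 0.52190^2 = 0.390674
P(M+6) = 0.52190^3 = 0.142155
The M+4 peak is largest (0.390674); scaling to 100 gives 27.97 : 91.61 : 100.00 : 36.39.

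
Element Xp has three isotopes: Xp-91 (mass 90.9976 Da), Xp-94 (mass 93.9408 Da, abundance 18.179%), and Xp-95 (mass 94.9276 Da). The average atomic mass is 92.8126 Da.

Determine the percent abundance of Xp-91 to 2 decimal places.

The remaining 81.821% is split between Xp-91 (fraction x) and Xp-95 (fraction 0.81821 − x).
Substituting: 90.9976x + 94.9276(0.81821 − x) = 75.735101968
(90.9976 − 94.9276)x = -1.935609628  ⇒  x = 0.49252, y = 0.32569
Xp-91: 49.25%, Xp-95: 32.57%.

49.25%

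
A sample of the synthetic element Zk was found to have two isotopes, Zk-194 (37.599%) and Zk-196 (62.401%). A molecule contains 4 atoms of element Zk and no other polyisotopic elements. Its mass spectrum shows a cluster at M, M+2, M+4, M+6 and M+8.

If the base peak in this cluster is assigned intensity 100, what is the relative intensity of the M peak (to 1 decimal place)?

Binomial terms of (0.37599 + 0.62401)^4: M 0.0200, M+2 0.1327, M+4 0.3303, M+6 0.3654, M+8 0.1516 → M+6 is the base peak.
P(M+6) = C(4,3) × 0.37599^1 × 0.62401^3 = 4 × 0.37599 × 0.24298231 = 0.365436 (base)
P(M) = C(4,0) × 0.37599^4 × 0.62401^0 = 1 × 0.01998505 × 1.0000 = 0.019985
Relative intensity = 0.019985 / 0.365436 × 100 = 5.5

5.5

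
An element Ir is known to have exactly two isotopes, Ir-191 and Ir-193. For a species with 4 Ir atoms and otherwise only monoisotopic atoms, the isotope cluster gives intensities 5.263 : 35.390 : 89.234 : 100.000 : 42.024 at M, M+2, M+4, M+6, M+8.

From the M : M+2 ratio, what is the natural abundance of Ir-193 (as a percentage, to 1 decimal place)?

62.7%

If p is the fraction of Ir that is Ir-191, then I(M+2)/I(M) = [C(4,1)·p^3·(1−p)] / p^4 = 4·(1−p)/p = 35.390/5.263 = 6.7243
(1−p)/p = 6.7243/4 = 1.6811  ⇒  p = 1/(1 + 1.6811) = 0.3730
Ir-191: 37.3%, Ir-193: 62.7%.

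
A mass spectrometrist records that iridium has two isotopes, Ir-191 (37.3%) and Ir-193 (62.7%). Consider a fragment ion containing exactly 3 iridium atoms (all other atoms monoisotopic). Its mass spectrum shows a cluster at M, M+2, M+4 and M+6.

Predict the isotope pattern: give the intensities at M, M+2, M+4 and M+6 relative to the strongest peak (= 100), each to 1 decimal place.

11.8 : 59.5 : 100.0 : 56.0

Each Ir atom is independently Ir-191 (p = 0.373) or Ir-193 (q = 0.627); the cluster is the binomial expansion (p + q)^3.
P(M) = 0.373^3 = 0.051895
P(M+2) = 3 × 0.373^2 × 0.627^1 = 0.261702
P(M+4) = 3 × 0.373^1 × 0.627^2 = 0.439911
P(M+6) = 0.627^3 = 0.246492
The M+4 peak is largest (0.439911); scaling to 100 gives 11.8 : 59.5 : 100.0 : 56.0.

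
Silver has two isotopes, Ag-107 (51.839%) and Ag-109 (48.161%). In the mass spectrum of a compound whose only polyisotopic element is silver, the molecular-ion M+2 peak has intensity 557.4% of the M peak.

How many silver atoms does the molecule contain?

With n Ag atoms, P(M+2)/P(M) = C(n,1)·p^(n−1)q / p^n = n·q/p = n · 0.48161/0.51839.
n = 5.574 × 0.51839/0.48161 = 6.00 ≈ 6

6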